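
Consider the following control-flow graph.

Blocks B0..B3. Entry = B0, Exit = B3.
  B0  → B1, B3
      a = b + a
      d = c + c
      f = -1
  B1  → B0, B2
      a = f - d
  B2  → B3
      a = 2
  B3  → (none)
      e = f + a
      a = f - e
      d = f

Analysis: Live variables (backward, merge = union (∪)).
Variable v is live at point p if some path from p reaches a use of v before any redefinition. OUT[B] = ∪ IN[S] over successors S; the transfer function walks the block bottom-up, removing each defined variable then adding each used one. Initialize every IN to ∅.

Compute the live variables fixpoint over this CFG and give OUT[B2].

Converged values:
  B0:  IN={a, b, c}  OUT={a, b, c, d, f}
  B1:  IN={b, c, d, f}  OUT={a, b, c, f}
  B2:  IN={f}  OUT={a, f}
  B3:  IN={a, f}  OUT={}

Merge at B2: OUT[B2] = IN[B3] = {a, f}

Answer: {a, f}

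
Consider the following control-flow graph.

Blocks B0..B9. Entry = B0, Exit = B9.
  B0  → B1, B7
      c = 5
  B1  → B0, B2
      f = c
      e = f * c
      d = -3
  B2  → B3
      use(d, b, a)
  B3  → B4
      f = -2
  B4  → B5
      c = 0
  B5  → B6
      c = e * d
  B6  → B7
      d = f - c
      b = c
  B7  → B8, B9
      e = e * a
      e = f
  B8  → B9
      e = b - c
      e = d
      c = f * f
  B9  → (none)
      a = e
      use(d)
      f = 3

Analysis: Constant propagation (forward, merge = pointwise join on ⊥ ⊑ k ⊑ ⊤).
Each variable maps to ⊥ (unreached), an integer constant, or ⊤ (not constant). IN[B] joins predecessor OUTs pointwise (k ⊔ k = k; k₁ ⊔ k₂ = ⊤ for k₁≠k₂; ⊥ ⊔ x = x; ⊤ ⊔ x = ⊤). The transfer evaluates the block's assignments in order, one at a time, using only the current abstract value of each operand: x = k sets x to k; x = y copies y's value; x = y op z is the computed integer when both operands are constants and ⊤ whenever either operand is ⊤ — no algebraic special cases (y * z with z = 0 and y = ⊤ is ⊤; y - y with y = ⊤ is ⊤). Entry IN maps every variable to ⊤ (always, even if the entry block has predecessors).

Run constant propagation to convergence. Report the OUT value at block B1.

Fixpoint table:
  B0:   IN=(all ⊤)   OUT={c:5; rest ⊤}
  B1:   IN={c:5; rest ⊤}   OUT={c:5, d:-3, e:25, f:5; rest ⊤}
  B2:   IN={c:5, d:-3, e:25, f:5; rest ⊤}   OUT={c:5, d:-3, e:25, f:5; rest ⊤}
  B3:   IN={c:5, d:-3, e:25, f:5; rest ⊤}   OUT={c:5, d:-3, e:25, f:-2; rest ⊤}
  B4:   IN={c:5, d:-3, e:25, f:-2; rest ⊤}   OUT={c:0, d:-3, e:25, f:-2; rest ⊤}
  B5:   IN={c:0, d:-3, e:25, f:-2; rest ⊤}   OUT={c:-75, d:-3, e:25, f:-2; rest ⊤}
  B6:   IN={c:-75, d:-3, e:25, f:-2; rest ⊤}   OUT={b:-75, c:-75, d:73, e:25, f:-2; rest ⊤}
  B7:   IN=(all ⊤)   OUT=(all ⊤)
  B8:   IN=(all ⊤)   OUT=(all ⊤)
  B9:   IN=(all ⊤)   OUT={f:3; rest ⊤}

Merge at B1: IN[B1] = OUT[B0] = {a: ⊤, b: ⊤, c: 5, d: ⊤, e: ⊤, f: ⊤}
Applying B1's transfer function to that IN value gives OUT[B1] (row B1 above).

Answer: {a: ⊤, b: ⊤, c: 5, d: -3, e: 25, f: 5}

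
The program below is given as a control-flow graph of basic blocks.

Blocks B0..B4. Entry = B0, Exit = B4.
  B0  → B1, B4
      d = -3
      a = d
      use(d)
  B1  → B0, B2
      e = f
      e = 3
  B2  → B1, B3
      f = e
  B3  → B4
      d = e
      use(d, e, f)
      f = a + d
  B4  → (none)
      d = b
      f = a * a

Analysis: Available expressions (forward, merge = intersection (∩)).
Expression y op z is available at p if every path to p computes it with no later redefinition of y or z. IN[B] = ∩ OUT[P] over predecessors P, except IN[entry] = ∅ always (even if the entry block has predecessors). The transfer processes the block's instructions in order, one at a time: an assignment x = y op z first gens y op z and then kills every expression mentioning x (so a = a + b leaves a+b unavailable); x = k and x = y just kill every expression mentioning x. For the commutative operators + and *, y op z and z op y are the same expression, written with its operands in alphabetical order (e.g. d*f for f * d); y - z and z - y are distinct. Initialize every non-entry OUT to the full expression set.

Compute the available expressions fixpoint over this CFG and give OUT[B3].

Answer: {a+d}

Working:
Fixpoint table:
  B0:  IN={}  OUT={}
  B1:  IN={}  OUT={}
  B2:  IN={}  OUT={}
  B3:  IN={}  OUT={a+d}
  B4:  IN={}  OUT={a*a}

Merge at B3: IN[B3] = OUT[B2] = {}
Applying B3's transfer function to that IN value gives OUT[B3] (row B3 above).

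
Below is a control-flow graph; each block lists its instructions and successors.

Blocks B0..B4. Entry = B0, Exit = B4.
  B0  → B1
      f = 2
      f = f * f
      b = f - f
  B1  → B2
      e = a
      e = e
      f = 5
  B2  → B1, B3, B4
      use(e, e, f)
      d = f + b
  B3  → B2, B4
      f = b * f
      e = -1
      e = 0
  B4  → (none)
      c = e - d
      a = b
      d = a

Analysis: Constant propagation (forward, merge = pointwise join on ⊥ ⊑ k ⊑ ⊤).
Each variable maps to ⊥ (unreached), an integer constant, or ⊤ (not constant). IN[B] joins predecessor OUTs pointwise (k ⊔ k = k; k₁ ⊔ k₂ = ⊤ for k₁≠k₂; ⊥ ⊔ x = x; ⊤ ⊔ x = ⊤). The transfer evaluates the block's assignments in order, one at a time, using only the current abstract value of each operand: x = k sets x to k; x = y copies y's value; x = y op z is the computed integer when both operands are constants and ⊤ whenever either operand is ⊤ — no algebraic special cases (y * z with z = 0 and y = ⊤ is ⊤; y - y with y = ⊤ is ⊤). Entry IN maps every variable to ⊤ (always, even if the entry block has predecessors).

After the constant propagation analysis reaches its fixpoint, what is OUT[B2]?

Answer: {a: ⊤, b: 0, c: ⊤, d: ⊤, e: ⊤, f: ⊤}

Trace:
Per-block solution:
  B0:   IN=(all ⊤)   OUT={b:0, f:4; rest ⊤}
  B1:   IN={b:0; rest ⊤}   OUT={b:0, f:5; rest ⊤}
  B2:   IN={b:0; rest ⊤}   OUT={b:0; rest ⊤}
  B3:   IN={b:0; rest ⊤}   OUT={b:0, e:0; rest ⊤}
  B4:   IN={b:0; rest ⊤}   OUT={a:0, b:0, d:0; rest ⊤}

Merge at B2: IN[B2] = OUT[B1] ⊔ OUT[B3] = {a: ⊤, b: 0, c: ⊤, d: ⊤, e: ⊤, f: ⊤}
Applying B2's transfer function to that IN value gives OUT[B2] (row B2 above).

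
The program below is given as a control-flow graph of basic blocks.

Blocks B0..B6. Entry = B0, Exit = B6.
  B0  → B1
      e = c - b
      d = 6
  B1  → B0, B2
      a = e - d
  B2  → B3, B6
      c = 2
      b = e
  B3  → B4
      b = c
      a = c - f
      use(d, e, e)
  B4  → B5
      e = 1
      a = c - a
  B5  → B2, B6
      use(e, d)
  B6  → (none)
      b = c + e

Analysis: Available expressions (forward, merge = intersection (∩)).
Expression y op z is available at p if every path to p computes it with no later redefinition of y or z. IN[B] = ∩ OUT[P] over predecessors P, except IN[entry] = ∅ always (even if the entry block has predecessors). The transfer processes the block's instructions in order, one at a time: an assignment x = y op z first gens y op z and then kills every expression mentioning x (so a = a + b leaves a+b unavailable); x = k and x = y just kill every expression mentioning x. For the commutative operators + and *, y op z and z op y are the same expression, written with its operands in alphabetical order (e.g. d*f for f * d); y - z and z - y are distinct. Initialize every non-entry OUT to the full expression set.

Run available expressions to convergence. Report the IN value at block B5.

Answer: {c-f}

Trace:
Per-block solution:
  B0:   IN={}   OUT={c-b}
  B1:   IN={c-b}   OUT={c-b, e-d}
  B2:   IN={}   OUT={}
  B3:   IN={}   OUT={c-f}
  B4:   IN={c-f}   OUT={c-f}
  B5:   IN={c-f}   OUT={c-f}
  B6:   IN={}   OUT={c+e}

Merge at B5: IN[B5] = OUT[B4] = {c-f}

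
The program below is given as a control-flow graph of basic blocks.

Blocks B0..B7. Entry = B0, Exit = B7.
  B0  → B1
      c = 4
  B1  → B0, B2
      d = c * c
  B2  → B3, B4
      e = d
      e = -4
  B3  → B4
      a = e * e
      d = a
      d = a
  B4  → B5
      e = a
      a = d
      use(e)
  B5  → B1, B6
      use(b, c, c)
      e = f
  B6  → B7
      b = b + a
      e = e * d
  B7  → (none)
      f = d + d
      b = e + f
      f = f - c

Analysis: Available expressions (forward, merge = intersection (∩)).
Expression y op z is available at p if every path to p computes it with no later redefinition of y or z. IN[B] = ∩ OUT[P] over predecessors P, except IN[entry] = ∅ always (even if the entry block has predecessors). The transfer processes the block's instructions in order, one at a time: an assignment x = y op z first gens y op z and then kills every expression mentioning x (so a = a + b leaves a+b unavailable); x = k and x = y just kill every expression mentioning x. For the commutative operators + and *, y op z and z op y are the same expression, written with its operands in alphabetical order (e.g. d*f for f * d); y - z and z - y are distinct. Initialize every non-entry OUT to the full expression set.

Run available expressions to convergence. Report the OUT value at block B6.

Answer: {c*c}

Trace:
Fixpoint table:
  B0:  IN={}  OUT={}
  B1:  IN={}  OUT={c*c}
  B2:  IN={c*c}  OUT={c*c}
  B3:  IN={c*c}  OUT={c*c, e*e}
  B4:  IN={c*c}  OUT={c*c}
  B5:  IN={c*c}  OUT={c*c}
  B6:  IN={c*c}  OUT={c*c}
  B7:  IN={c*c}  OUT={c*c, d+d}

Merge at B6: IN[B6] = OUT[B5] = {c*c}
Applying B6's transfer function to that IN value gives OUT[B6] (row B6 above).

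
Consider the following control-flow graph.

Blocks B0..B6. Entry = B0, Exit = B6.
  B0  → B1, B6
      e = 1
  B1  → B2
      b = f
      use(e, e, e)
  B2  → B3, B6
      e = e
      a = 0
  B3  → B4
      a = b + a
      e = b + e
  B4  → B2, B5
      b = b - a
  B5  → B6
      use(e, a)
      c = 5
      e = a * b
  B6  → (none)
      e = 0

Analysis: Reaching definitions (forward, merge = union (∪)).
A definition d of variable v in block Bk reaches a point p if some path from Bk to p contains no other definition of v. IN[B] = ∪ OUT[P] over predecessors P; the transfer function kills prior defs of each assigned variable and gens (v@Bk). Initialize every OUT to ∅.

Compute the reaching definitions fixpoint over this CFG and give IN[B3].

Converged values:
  B0:   IN={}   OUT={e@B0}
  B1:   IN={e@B0}   OUT={b@B1, e@B0}
  B2:   IN={a@B3, b@B1, b@B4, e@B0, e@B3}   OUT={a@B2, b@B1, b@B4, e@B2}
  B3:   IN={a@B2, b@B1, b@B4, e@B2}   OUT={a@B3, b@B1, b@B4, e@B3}
  B4:   IN={a@B3, b@B1, b@B4, e@B3}   OUT={a@B3, b@B4, e@B3}
  B5:   IN={a@B3, b@B4, e@B3}   OUT={a@B3, b@B4, c@B5, e@B5}
  B6:   IN={a@B2, a@B3, b@B1, b@B4, c@B5, e@B0, e@B2, e@B5}   OUT={a@B2, a@B3, b@B1, b@B4, c@B5, e@B6}

Merge at B3: IN[B3] = OUT[B2] = {a@B2, b@B1, b@B4, e@B2}

Answer: {a@B2, b@B1, b@B4, e@B2}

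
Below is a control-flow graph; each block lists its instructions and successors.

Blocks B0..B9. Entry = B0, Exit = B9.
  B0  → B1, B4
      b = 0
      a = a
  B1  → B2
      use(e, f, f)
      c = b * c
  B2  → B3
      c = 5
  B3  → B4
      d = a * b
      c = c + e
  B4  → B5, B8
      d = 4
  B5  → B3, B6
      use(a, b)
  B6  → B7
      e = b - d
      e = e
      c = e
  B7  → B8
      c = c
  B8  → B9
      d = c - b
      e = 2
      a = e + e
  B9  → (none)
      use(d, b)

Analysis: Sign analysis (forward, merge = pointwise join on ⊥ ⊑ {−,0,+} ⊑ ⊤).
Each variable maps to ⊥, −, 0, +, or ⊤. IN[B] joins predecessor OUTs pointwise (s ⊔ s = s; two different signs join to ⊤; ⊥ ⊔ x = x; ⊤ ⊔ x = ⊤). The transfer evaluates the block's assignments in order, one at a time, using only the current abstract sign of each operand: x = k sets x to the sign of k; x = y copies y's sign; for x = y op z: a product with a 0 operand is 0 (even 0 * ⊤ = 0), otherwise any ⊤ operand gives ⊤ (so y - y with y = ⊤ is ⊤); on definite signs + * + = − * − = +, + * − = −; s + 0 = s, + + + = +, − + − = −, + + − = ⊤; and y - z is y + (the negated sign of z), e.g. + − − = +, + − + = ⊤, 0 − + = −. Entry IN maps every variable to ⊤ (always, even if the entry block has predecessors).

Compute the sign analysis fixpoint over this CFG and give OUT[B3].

Answer: {a: ⊤, b: 0, c: ⊤, d: 0, e: ⊤, f: ⊤}

Trace:
Per-block solution:
  B0:  IN=(all ⊤)  OUT={b:0; rest ⊤}
  B1:  IN={b:0; rest ⊤}  OUT={b:0, c:0; rest ⊤}
  B2:  IN={b:0, c:0; rest ⊤}  OUT={b:0, c:+; rest ⊤}
  B3:  IN={b:0; rest ⊤}  OUT={b:0, d:0; rest ⊤}
  B4:  IN={b:0; rest ⊤}  OUT={b:0, d:+; rest ⊤}
  B5:  IN={b:0, d:+; rest ⊤}  OUT={b:0, d:+; rest ⊤}
  B6:  IN={b:0, d:+; rest ⊤}  OUT={b:0, c:-, d:+, e:-; rest ⊤}
  B7:  IN={b:0, c:-, d:+, e:-; rest ⊤}  OUT={b:0, c:-, d:+, e:-; rest ⊤}
  B8:  IN={b:0, d:+; rest ⊤}  OUT={a:+, b:0, e:+; rest ⊤}
  B9:  IN={a:+, b:0, e:+; rest ⊤}  OUT={a:+, b:0, e:+; rest ⊤}

Merge at B3: IN[B3] = OUT[B2] ⊔ OUT[B5] = {a: ⊤, b: 0, c: ⊤, d: ⊤, e: ⊤, f: ⊤}
Applying B3's transfer function to that IN value gives OUT[B3] (row B3 above).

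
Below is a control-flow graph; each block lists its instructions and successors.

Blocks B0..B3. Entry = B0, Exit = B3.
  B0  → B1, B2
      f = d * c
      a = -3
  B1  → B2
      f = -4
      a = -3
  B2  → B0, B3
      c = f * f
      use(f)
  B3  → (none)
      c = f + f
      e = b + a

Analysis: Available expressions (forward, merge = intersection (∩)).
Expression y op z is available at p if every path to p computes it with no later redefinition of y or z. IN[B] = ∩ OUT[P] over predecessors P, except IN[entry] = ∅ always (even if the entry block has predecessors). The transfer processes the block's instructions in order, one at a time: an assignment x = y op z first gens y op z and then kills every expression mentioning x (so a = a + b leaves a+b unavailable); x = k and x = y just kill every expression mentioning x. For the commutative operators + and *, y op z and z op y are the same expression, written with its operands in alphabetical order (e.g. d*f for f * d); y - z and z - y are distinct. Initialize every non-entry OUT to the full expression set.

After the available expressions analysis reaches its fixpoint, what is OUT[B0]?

Fixpoint table:
  B0: | IN={} | OUT={c*d}
  B1: | IN={c*d} | OUT={c*d}
  B2: | IN={c*d} | OUT={f*f}
  B3: | IN={f*f} | OUT={a+b, f*f, f+f}

Merge at B0 (entry node, so the boundary value {} is joined with the incoming edge(s)): IN[B0] = {} ∩ OUT[B2] = {}
Applying B0's transfer function to that IN value gives OUT[B0] (row B0 above).

Answer: {c*d}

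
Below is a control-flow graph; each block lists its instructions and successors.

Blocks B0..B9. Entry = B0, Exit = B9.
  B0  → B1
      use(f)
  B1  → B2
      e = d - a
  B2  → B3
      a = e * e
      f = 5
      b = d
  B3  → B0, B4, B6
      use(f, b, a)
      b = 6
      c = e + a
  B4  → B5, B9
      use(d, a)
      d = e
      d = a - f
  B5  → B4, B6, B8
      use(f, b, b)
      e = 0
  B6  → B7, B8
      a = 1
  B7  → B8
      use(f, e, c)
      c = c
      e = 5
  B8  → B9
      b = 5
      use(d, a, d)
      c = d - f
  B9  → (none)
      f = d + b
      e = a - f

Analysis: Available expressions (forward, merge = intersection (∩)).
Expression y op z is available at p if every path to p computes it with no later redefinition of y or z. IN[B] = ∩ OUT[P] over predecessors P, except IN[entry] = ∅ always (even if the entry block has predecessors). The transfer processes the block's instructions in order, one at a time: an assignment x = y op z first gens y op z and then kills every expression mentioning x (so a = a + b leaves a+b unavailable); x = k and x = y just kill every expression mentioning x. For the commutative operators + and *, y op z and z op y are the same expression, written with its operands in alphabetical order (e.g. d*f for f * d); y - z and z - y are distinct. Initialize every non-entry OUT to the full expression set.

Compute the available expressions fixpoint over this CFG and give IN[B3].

Answer: {e*e}

Derivation:
Per-block solution:
  B0:  IN={}  OUT={}
  B1:  IN={}  OUT={d-a}
  B2:  IN={d-a}  OUT={e*e}
  B3:  IN={e*e}  OUT={a+e, e*e}
  B4:  IN={}  OUT={a-f}
  B5:  IN={a-f}  OUT={a-f}
  B6:  IN={}  OUT={}
  B7:  IN={}  OUT={}
  B8:  IN={}  OUT={d-f}
  B9:  IN={}  OUT={a-f, b+d}

Merge at B3: IN[B3] = OUT[B2] = {e*e}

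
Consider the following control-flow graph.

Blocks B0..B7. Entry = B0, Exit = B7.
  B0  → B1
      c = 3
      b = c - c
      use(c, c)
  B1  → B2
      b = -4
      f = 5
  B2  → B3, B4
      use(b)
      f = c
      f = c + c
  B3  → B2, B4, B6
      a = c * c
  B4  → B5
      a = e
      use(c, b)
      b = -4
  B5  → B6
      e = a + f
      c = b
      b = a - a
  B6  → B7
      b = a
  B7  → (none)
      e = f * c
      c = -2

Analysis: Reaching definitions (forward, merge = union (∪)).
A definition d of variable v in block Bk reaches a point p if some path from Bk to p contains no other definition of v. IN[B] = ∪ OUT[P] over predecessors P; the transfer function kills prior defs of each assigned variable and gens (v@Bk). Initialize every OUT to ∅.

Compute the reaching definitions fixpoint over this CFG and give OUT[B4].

Per-block solution:
  B0:   IN={}   OUT={b@B0, c@B0}
  B1:   IN={b@B0, c@B0}   OUT={b@B1, c@B0, f@B1}
  B2:   IN={a@B3, b@B1, c@B0, f@B1, f@B2}   OUT={a@B3, b@B1, c@B0, f@B2}
  B3:   IN={a@B3, b@B1, c@B0, f@B2}   OUT={a@B3, b@B1, c@B0, f@B2}
  B4:   IN={a@B3, b@B1, c@B0, f@B2}   OUT={a@B4, b@B4, c@B0, f@B2}
  B5:   IN={a@B4, b@B4, c@B0, f@B2}   OUT={a@B4, b@B5, c@B5, e@B5, f@B2}
  B6:   IN={a@B3, a@B4, b@B1, b@B5, c@B0, c@B5, e@B5, f@B2}   OUT={a@B3, a@B4, b@B6, c@B0, c@B5, e@B5, f@B2}
  B7:   IN={a@B3, a@B4, b@B6, c@B0, c@B5, e@B5, f@B2}   OUT={a@B3, a@B4, b@B6, c@B7, e@B7, f@B2}

Merge at B4: IN[B4] = OUT[B2] ⊔ OUT[B3] = {a@B3, b@B1, c@B0, f@B2}
Applying B4's transfer function to that IN value gives OUT[B4] (row B4 above).

Answer: {a@B4, b@B4, c@B0, f@B2}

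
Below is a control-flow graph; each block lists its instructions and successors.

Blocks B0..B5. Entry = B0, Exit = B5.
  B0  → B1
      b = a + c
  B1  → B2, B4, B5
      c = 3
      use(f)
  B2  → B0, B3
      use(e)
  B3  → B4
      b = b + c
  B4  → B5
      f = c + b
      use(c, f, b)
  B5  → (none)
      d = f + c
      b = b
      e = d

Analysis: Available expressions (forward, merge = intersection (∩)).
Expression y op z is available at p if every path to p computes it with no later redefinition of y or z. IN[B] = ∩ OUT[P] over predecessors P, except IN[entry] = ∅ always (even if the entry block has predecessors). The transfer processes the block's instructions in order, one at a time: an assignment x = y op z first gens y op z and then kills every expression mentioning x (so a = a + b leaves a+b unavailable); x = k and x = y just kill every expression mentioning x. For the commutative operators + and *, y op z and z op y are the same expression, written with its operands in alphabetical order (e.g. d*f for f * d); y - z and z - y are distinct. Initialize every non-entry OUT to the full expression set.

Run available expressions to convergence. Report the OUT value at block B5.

Answer: {c+f}

Derivation:
Fixpoint table:
  B0: | IN={} | OUT={a+c}
  B1: | IN={a+c} | OUT={}
  B2: | IN={} | OUT={}
  B3: | IN={} | OUT={}
  B4: | IN={} | OUT={b+c}
  B5: | IN={} | OUT={c+f}

Merge at B5: IN[B5] = OUT[B1] ∩ OUT[B4] = {}
Applying B5's transfer function to that IN value gives OUT[B5] (row B5 above).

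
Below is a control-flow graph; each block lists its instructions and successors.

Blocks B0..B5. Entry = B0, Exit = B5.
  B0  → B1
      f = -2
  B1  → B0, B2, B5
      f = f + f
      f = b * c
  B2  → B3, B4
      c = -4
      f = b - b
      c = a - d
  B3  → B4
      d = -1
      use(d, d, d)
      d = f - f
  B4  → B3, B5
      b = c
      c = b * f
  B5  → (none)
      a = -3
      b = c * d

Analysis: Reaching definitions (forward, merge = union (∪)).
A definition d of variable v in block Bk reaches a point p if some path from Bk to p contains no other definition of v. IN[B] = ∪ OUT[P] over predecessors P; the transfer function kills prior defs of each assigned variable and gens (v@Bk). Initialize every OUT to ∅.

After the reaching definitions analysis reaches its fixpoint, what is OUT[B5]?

Converged values:
  B0:  IN={f@B1}  OUT={f@B0}
  B1:  IN={f@B0}  OUT={f@B1}
  B2:  IN={f@B1}  OUT={c@B2, f@B2}
  B3:  IN={b@B4, c@B2, c@B4, d@B3, f@B2}  OUT={b@B4, c@B2, c@B4, d@B3, f@B2}
  B4:  IN={b@B4, c@B2, c@B4, d@B3, f@B2}  OUT={b@B4, c@B4, d@B3, f@B2}
  B5:  IN={b@B4, c@B4, d@B3, f@B1, f@B2}  OUT={a@B5, b@B5, c@B4, d@B3, f@B1, f@B2}

Merge at B5: IN[B5] = OUT[B1] ⊔ OUT[B4] = {b@B4, c@B4, d@B3, f@B1, f@B2}
Applying B5's transfer function to that IN value gives OUT[B5] (row B5 above).

Answer: {a@B5, b@B5, c@B4, d@B3, f@B1, f@B2}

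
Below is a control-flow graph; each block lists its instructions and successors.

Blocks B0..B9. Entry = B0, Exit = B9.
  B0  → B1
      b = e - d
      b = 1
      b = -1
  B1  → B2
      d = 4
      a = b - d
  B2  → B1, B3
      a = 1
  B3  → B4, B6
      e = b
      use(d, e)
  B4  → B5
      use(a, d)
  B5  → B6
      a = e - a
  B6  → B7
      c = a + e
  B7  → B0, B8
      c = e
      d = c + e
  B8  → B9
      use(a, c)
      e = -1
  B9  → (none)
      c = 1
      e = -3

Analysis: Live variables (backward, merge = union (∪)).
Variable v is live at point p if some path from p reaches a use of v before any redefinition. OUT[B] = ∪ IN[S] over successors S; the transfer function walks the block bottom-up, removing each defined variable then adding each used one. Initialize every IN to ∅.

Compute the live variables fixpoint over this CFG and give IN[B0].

Converged values:
  B0:   IN={d, e}   OUT={b}
  B1:   IN={b}   OUT={b, d}
  B2:   IN={b, d}   OUT={a, b, d}
  B3:   IN={a, b, d}   OUT={a, d, e}
  B4:   IN={a, d, e}   OUT={a, e}
  B5:   IN={a, e}   OUT={a, e}
  B6:   IN={a, e}   OUT={a, e}
  B7:   IN={a, e}   OUT={a, c, d, e}
  B8:   IN={a, c}   OUT={}
  B9:   IN={}   OUT={}

Merge at B0: OUT[B0] = IN[B1] = {b}
Applying B0's transfer function to that OUT value gives IN[B0] (row B0 above).

Answer: {d, e}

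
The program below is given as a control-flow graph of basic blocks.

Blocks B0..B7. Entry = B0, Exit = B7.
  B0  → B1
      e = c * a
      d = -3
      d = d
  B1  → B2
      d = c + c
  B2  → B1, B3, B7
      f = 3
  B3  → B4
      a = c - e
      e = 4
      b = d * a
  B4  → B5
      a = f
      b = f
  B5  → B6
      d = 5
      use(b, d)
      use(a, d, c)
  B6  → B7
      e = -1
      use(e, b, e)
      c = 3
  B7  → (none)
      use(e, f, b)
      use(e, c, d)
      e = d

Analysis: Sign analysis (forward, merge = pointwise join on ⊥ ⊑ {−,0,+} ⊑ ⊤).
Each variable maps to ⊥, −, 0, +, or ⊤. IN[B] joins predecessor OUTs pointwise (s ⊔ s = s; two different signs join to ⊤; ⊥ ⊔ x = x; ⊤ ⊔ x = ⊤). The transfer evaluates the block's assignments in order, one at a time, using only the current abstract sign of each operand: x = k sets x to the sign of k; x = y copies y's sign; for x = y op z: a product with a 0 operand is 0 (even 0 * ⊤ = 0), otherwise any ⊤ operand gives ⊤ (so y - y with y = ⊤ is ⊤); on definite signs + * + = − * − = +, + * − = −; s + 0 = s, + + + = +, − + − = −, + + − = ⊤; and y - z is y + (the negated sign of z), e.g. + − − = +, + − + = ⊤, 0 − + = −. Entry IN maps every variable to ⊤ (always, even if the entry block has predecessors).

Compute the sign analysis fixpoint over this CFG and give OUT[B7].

Converged values:
  B0: | IN=(all ⊤) | OUT={d:-; rest ⊤}
  B1: | IN=(all ⊤) | OUT=(all ⊤)
  B2: | IN=(all ⊤) | OUT={f:+; rest ⊤}
  B3: | IN={f:+; rest ⊤} | OUT={e:+, f:+; rest ⊤}
  B4: | IN={e:+, f:+; rest ⊤} | OUT={a:+, b:+, e:+, f:+; rest ⊤}
  B5: | IN={a:+, b:+, e:+, f:+; rest ⊤} | OUT={a:+, b:+, d:+, e:+, f:+; rest ⊤}
  B6: | IN={a:+, b:+, d:+, e:+, f:+; rest ⊤} | OUT={a:+, b:+, c:+, d:+, e:-, f:+; rest ⊤}
  B7: | IN={f:+; rest ⊤} | OUT={f:+; rest ⊤}

Merge at B7: IN[B7] = OUT[B2] ⊔ OUT[B6] = {a: ⊤, b: ⊤, c: ⊤, d: ⊤, e: ⊤, f: +}
Applying B7's transfer function to that IN value gives OUT[B7] (row B7 above).

Answer: {a: ⊤, b: ⊤, c: ⊤, d: ⊤, e: ⊤, f: +}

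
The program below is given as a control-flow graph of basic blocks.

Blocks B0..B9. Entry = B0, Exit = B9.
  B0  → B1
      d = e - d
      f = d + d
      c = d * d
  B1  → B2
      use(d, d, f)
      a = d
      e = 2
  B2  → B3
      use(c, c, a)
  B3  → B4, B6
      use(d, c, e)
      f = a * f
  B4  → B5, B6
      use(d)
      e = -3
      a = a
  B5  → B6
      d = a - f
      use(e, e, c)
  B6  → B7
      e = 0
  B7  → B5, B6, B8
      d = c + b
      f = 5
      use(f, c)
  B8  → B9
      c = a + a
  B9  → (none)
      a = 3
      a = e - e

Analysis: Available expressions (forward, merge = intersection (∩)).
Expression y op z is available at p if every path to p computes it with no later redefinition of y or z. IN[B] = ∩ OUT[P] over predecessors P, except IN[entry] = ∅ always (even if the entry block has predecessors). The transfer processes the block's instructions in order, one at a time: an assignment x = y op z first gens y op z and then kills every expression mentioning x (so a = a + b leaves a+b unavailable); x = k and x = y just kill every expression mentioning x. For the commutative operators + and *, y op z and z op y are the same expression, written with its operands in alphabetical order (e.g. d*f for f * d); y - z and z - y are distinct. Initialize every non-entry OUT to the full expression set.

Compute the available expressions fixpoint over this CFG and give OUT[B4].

Answer: {d*d, d+d}

Trace:
Fixpoint table:
  B0:  IN={}  OUT={d*d, d+d}
  B1:  IN={d*d, d+d}  OUT={d*d, d+d}
  B2:  IN={d*d, d+d}  OUT={d*d, d+d}
  B3:  IN={d*d, d+d}  OUT={d*d, d+d}
  B4:  IN={d*d, d+d}  OUT={d*d, d+d}
  B5:  IN={}  OUT={a-f}
  B6:  IN={}  OUT={}
  B7:  IN={}  OUT={b+c}
  B8:  IN={b+c}  OUT={a+a}
  B9:  IN={a+a}  OUT={e-e}

Merge at B4: IN[B4] = OUT[B3] = {d*d, d+d}
Applying B4's transfer function to that IN value gives OUT[B4] (row B4 above).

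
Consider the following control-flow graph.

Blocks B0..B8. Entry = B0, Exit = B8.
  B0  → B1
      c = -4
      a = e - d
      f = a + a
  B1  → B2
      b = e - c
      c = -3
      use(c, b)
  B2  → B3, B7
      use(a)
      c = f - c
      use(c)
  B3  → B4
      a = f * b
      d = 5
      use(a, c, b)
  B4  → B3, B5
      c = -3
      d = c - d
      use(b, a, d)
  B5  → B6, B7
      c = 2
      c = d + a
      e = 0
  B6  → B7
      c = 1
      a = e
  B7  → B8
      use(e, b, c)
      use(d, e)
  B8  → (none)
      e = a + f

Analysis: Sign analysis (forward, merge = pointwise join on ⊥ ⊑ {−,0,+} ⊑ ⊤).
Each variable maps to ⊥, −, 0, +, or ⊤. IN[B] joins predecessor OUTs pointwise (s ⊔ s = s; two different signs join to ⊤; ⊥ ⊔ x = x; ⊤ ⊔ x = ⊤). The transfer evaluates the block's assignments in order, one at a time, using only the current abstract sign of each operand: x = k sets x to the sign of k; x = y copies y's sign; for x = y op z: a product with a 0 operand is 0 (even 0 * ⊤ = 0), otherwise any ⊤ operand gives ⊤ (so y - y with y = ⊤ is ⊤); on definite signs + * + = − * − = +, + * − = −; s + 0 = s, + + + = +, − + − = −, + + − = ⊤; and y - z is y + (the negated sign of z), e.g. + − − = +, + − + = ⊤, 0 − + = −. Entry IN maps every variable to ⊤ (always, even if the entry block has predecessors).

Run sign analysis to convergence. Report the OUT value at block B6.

Answer: {a: 0, b: ⊤, c: +, d: -, e: 0, f: ⊤}

Working:
Converged values:
  B0:  IN=(all ⊤)  OUT={c:-; rest ⊤}
  B1:  IN={c:-; rest ⊤}  OUT={c:-; rest ⊤}
  B2:  IN={c:-; rest ⊤}  OUT=(all ⊤)
  B3:  IN=(all ⊤)  OUT={d:+; rest ⊤}
  B4:  IN={d:+; rest ⊤}  OUT={c:-, d:-; rest ⊤}
  B5:  IN={c:-, d:-; rest ⊤}  OUT={d:-, e:0; rest ⊤}
  B6:  IN={d:-, e:0; rest ⊤}  OUT={a:0, c:+, d:-, e:0; rest ⊤}
  B7:  IN=(all ⊤)  OUT=(all ⊤)
  B8:  IN=(all ⊤)  OUT=(all ⊤)

Merge at B6: IN[B6] = OUT[B5] = {a: ⊤, b: ⊤, c: ⊤, d: -, e: 0, f: ⊤}
Applying B6's transfer function to that IN value gives OUT[B6] (row B6 above).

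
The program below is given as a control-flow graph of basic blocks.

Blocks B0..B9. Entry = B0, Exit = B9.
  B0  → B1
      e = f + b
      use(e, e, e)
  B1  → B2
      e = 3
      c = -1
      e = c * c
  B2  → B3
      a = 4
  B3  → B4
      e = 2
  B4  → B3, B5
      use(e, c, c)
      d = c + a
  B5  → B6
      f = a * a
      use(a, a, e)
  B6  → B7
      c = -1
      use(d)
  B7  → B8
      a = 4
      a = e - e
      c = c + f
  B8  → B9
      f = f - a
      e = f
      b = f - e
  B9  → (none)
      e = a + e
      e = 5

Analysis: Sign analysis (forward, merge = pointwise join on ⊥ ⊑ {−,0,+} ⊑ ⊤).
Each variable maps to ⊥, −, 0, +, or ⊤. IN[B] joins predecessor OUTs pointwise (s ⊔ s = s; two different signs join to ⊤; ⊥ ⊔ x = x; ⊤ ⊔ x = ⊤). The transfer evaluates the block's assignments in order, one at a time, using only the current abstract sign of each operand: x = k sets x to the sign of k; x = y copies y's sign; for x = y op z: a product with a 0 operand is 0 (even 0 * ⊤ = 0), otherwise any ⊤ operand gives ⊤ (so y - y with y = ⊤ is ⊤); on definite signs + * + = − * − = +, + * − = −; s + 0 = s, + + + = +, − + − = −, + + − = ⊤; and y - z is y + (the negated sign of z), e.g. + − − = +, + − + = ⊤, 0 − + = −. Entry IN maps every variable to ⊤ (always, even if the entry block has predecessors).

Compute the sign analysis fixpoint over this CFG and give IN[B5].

Answer: {a: +, b: ⊤, c: -, d: ⊤, e: +, f: ⊤}

Working:
Per-block solution:
  B0:  IN=(all ⊤)  OUT=(all ⊤)
  B1:  IN=(all ⊤)  OUT={c:-, e:+; rest ⊤}
  B2:  IN={c:-, e:+; rest ⊤}  OUT={a:+, c:-, e:+; rest ⊤}
  B3:  IN={a:+, c:-, e:+; rest ⊤}  OUT={a:+, c:-, e:+; rest ⊤}
  B4:  IN={a:+, c:-, e:+; rest ⊤}  OUT={a:+, c:-, e:+; rest ⊤}
  B5:  IN={a:+, c:-, e:+; rest ⊤}  OUT={a:+, c:-, e:+, f:+; rest ⊤}
  B6:  IN={a:+, c:-, e:+, f:+; rest ⊤}  OUT={a:+, c:-, e:+, f:+; rest ⊤}
  B7:  IN={a:+, c:-, e:+, f:+; rest ⊤}  OUT={e:+, f:+; rest ⊤}
  B8:  IN={e:+, f:+; rest ⊤}  OUT=(all ⊤)
  B9:  IN=(all ⊤)  OUT={e:+; rest ⊤}

Merge at B5: IN[B5] = OUT[B4] = {a: +, b: ⊤, c: -, d: ⊤, e: +, f: ⊤}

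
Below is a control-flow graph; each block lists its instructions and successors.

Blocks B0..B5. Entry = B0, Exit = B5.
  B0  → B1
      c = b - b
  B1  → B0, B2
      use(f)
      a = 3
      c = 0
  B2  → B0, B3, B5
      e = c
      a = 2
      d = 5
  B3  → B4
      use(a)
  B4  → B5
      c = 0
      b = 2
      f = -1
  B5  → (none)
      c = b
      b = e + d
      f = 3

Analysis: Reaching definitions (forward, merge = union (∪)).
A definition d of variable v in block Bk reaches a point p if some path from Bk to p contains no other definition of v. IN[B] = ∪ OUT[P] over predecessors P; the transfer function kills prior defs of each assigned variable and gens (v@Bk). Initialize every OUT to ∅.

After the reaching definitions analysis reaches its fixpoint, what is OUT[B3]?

Answer: {a@B2, c@B1, d@B2, e@B2}

Working:
Fixpoint table:
  B0:  IN={a@B1, a@B2, c@B1, d@B2, e@B2}  OUT={a@B1, a@B2, c@B0, d@B2, e@B2}
  B1:  IN={a@B1, a@B2, c@B0, d@B2, e@B2}  OUT={a@B1, c@B1, d@B2, e@B2}
  B2:  IN={a@B1, c@B1, d@B2, e@B2}  OUT={a@B2, c@B1, d@B2, e@B2}
  B3:  IN={a@B2, c@B1, d@B2, e@B2}  OUT={a@B2, c@B1, d@B2, e@B2}
  B4:  IN={a@B2, c@B1, d@B2, e@B2}  OUT={a@B2, b@B4, c@B4, d@B2, e@B2, f@B4}
  B5:  IN={a@B2, b@B4, c@B1, c@B4, d@B2, e@B2, f@B4}  OUT={a@B2, b@B5, c@B5, d@B2, e@B2, f@B5}

Merge at B3: IN[B3] = OUT[B2] = {a@B2, c@B1, d@B2, e@B2}
Applying B3's transfer function to that IN value gives OUT[B3] (row B3 above).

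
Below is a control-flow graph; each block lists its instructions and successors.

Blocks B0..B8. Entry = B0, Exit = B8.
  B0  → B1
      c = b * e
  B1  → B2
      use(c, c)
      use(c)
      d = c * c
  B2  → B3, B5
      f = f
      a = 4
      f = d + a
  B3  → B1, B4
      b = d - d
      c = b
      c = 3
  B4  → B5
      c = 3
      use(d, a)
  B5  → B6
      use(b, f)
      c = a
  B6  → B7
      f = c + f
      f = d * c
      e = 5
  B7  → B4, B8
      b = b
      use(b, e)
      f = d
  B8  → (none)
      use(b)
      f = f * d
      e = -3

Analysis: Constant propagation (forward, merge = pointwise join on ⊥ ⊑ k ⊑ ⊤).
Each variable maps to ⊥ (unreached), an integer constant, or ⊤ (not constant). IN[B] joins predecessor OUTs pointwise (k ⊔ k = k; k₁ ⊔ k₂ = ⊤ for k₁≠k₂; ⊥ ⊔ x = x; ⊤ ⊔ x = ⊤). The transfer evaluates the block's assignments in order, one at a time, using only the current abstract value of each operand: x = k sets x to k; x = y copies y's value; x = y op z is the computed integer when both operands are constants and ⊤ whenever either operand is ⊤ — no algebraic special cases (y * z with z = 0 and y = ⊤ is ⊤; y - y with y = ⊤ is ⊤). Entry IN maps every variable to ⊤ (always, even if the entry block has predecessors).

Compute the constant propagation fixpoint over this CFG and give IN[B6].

Answer: {a: 4, b: ⊤, c: 4, d: ⊤, e: ⊤, f: ⊤}

Trace:
Converged values:
  B0:   IN=(all ⊤)   OUT=(all ⊤)
  B1:   IN=(all ⊤)   OUT=(all ⊤)
  B2:   IN=(all ⊤)   OUT={a:4; rest ⊤}
  B3:   IN={a:4; rest ⊤}   OUT={a:4, c:3; rest ⊤}
  B4:   IN={a:4; rest ⊤}   OUT={a:4, c:3; rest ⊤}
  B5:   IN={a:4; rest ⊤}   OUT={a:4, c:4; rest ⊤}
  B6:   IN={a:4, c:4; rest ⊤}   OUT={a:4, c:4, e:5; rest ⊤}
  B7:   IN={a:4, c:4, e:5; rest ⊤}   OUT={a:4, c:4, e:5; rest ⊤}
  B8:   IN={a:4, c:4, e:5; rest ⊤}   OUT={a:4, c:4, e:-3; rest ⊤}

Merge at B6: IN[B6] = OUT[B5] = {a: 4, b: ⊤, c: 4, d: ⊤, e: ⊤, f: ⊤}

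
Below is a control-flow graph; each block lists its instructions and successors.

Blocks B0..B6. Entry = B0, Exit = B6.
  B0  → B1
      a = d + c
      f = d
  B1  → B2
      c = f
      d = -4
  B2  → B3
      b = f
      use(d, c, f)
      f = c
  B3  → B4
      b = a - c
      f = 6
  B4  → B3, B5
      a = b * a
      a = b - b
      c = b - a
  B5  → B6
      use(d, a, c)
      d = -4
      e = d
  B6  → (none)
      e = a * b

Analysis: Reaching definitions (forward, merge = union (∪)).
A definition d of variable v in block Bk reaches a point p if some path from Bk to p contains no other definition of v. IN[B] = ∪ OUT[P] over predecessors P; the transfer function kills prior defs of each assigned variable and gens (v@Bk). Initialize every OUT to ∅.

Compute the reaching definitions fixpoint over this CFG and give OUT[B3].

Answer: {a@B0, a@B4, b@B3, c@B1, c@B4, d@B1, f@B3}

Trace:
Per-block solution:
  B0:  IN={}  OUT={a@B0, f@B0}
  B1:  IN={a@B0, f@B0}  OUT={a@B0, c@B1, d@B1, f@B0}
  B2:  IN={a@B0, c@B1, d@B1, f@B0}  OUT={a@B0, b@B2, c@B1, d@B1, f@B2}
  B3:  IN={a@B0, a@B4, b@B2, b@B3, c@B1, c@B4, d@B1, f@B2, f@B3}  OUT={a@B0, a@B4, b@B3, c@B1, c@B4, d@B1, f@B3}
  B4:  IN={a@B0, a@B4, b@B3, c@B1, c@B4, d@B1, f@B3}  OUT={a@B4, b@B3, c@B4, d@B1, f@B3}
  B5:  IN={a@B4, b@B3, c@B4, d@B1, f@B3}  OUT={a@B4, b@B3, c@B4, d@B5, e@B5, f@B3}
  B6:  IN={a@B4, b@B3, c@B4, d@B5, e@B5, f@B3}  OUT={a@B4, b@B3, c@B4, d@B5, e@B6, f@B3}

Merge at B3: IN[B3] = OUT[B2] ⊔ OUT[B4] = {a@B0, a@B4, b@B2, b@B3, c@B1, c@B4, d@B1, f@B2, f@B3}
Applying B3's transfer function to that IN value gives OUT[B3] (row B3 above).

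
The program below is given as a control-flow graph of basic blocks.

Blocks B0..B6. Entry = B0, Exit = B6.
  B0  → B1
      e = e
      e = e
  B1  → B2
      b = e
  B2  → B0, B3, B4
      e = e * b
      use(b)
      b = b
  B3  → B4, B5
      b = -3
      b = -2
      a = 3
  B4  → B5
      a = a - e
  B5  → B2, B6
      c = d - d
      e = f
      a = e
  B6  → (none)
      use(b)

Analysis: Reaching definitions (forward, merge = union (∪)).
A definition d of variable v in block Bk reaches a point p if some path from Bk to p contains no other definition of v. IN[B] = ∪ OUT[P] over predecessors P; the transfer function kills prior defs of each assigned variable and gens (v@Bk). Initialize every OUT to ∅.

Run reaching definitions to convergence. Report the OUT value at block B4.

Answer: {a@B4, b@B2, b@B3, c@B5, e@B2}

Trace:
Per-block solution:
  B0: | IN={a@B5, b@B2, c@B5, e@B2} | OUT={a@B5, b@B2, c@B5, e@B0}
  B1: | IN={a@B5, b@B2, c@B5, e@B0} | OUT={a@B5, b@B1, c@B5, e@B0}
  B2: | IN={a@B5, b@B1, b@B2, b@B3, c@B5, e@B0, e@B5} | OUT={a@B5, b@B2, c@B5, e@B2}
  B3: | IN={a@B5, b@B2, c@B5, e@B2} | OUT={a@B3, b@B3, c@B5, e@B2}
  B4: | IN={a@B3, a@B5, b@B2, b@B3, c@B5, e@B2} | OUT={a@B4, b@B2, b@B3, c@B5, e@B2}
  B5: | IN={a@B3, a@B4, b@B2, b@B3, c@B5, e@B2} | OUT={a@B5, b@B2, b@B3, c@B5, e@B5}
  B6: | IN={a@B5, b@B2, b@B3, c@B5, e@B5} | OUT={a@B5, b@B2, b@B3, c@B5, e@B5}

Merge at B4: IN[B4] = OUT[B2] ⊔ OUT[B3] = {a@B3, a@B5, b@B2, b@B3, c@B5, e@B2}
Applying B4's transfer function to that IN value gives OUT[B4] (row B4 above).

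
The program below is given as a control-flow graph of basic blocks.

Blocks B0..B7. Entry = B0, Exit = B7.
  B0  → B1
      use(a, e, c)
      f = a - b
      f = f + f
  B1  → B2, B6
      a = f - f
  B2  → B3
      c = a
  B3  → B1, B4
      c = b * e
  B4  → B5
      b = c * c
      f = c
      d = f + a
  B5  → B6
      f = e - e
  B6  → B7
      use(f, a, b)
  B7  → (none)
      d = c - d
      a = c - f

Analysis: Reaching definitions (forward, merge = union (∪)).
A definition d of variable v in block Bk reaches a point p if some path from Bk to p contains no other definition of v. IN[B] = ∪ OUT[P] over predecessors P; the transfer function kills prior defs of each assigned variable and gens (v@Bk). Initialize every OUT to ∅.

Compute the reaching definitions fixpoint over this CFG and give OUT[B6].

Answer: {a@B1, b@B4, c@B3, d@B4, f@B0, f@B5}

Trace:
Fixpoint table:
  B0: | IN={} | OUT={f@B0}
  B1: | IN={a@B1, c@B3, f@B0} | OUT={a@B1, c@B3, f@B0}
  B2: | IN={a@B1, c@B3, f@B0} | OUT={a@B1, c@B2, f@B0}
  B3: | IN={a@B1, c@B2, f@B0} | OUT={a@B1, c@B3, f@B0}
  B4: | IN={a@B1, c@B3, f@B0} | OUT={a@B1, b@B4, c@B3, d@B4, f@B4}
  B5: | IN={a@B1, b@B4, c@B3, d@B4, f@B4} | OUT={a@B1, b@B4, c@B3, d@B4, f@B5}
  B6: | IN={a@B1, b@B4, c@B3, d@B4, f@B0, f@B5} | OUT={a@B1, b@B4, c@B3, d@B4, f@B0, f@B5}
  B7: | IN={a@B1, b@B4, c@B3, d@B4, f@B0, f@B5} | OUT={a@B7, b@B4, c@B3, d@B7, f@B0, f@B5}

Merge at B6: IN[B6] = OUT[B1] ⊔ OUT[B5] = {a@B1, b@B4, c@B3, d@B4, f@B0, f@B5}
Applying B6's transfer function to that IN value gives OUT[B6] (row B6 above).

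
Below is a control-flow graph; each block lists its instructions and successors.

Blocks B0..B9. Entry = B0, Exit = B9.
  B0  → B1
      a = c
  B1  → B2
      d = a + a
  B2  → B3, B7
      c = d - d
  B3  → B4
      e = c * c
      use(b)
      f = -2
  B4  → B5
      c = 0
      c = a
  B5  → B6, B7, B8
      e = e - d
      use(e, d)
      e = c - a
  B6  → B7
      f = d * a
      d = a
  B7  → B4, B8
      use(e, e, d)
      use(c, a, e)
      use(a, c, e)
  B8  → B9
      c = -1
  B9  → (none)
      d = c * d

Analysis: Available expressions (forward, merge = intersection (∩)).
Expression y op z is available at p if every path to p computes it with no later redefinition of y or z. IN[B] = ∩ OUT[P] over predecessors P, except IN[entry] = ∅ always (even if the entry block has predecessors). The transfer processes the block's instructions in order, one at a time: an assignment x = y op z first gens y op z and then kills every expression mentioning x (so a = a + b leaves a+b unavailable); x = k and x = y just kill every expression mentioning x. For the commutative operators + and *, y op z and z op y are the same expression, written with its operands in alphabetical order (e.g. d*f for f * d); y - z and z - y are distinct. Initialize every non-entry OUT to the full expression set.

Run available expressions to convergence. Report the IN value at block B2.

Fixpoint table:
  B0:   IN={}   OUT={}
  B1:   IN={}   OUT={a+a}
  B2:   IN={a+a}   OUT={a+a, d-d}
  B3:   IN={a+a, d-d}   OUT={a+a, c*c, d-d}
  B4:   IN={a+a}   OUT={a+a}
  B5:   IN={a+a}   OUT={a+a, c-a}
  B6:   IN={a+a, c-a}   OUT={a+a, c-a}
  B7:   IN={a+a}   OUT={a+a}
  B8:   IN={a+a}   OUT={a+a}
  B9:   IN={a+a}   OUT={a+a}

Merge at B2: IN[B2] = OUT[B1] = {a+a}

Answer: {a+a}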